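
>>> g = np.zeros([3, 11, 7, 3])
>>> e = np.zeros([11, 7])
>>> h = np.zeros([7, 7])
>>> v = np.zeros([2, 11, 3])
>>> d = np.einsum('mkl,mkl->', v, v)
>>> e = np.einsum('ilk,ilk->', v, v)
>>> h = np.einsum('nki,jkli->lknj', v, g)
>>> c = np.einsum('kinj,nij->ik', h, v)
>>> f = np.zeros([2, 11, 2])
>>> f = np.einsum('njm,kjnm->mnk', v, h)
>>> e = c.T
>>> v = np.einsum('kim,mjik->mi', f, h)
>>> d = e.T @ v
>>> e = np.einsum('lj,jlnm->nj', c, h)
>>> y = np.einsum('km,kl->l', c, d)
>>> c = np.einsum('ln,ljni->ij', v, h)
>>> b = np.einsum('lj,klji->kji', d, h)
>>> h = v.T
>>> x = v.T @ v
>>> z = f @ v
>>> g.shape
(3, 11, 7, 3)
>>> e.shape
(2, 7)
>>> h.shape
(2, 7)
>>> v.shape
(7, 2)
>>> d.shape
(11, 2)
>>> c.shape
(3, 11)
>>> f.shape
(3, 2, 7)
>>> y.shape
(2,)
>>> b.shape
(7, 2, 3)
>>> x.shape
(2, 2)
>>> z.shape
(3, 2, 2)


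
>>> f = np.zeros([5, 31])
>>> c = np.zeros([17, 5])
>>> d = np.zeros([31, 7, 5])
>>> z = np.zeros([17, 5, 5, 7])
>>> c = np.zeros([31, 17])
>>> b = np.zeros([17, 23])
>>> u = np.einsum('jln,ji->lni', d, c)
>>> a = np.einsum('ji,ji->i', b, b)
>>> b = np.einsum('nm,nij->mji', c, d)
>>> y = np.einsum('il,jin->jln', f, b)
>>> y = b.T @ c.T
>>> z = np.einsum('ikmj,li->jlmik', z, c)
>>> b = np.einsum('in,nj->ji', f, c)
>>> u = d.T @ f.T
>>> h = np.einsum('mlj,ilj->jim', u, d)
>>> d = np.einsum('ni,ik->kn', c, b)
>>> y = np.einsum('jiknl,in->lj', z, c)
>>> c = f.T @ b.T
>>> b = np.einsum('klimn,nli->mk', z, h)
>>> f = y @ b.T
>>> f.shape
(5, 17)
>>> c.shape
(31, 17)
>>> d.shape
(5, 31)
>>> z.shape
(7, 31, 5, 17, 5)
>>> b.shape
(17, 7)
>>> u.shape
(5, 7, 5)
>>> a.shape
(23,)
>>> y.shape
(5, 7)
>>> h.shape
(5, 31, 5)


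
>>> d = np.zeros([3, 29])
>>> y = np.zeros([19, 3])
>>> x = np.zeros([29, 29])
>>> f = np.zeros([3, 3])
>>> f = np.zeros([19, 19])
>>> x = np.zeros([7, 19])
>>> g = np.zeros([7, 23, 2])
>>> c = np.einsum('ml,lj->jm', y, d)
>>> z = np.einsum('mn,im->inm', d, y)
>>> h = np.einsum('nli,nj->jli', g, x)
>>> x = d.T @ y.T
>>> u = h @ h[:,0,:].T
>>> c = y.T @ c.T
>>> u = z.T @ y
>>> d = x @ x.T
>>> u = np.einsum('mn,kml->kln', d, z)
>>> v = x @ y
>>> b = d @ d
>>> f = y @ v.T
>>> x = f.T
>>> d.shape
(29, 29)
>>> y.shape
(19, 3)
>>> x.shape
(29, 19)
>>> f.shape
(19, 29)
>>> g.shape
(7, 23, 2)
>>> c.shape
(3, 29)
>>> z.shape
(19, 29, 3)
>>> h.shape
(19, 23, 2)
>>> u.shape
(19, 3, 29)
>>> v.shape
(29, 3)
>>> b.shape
(29, 29)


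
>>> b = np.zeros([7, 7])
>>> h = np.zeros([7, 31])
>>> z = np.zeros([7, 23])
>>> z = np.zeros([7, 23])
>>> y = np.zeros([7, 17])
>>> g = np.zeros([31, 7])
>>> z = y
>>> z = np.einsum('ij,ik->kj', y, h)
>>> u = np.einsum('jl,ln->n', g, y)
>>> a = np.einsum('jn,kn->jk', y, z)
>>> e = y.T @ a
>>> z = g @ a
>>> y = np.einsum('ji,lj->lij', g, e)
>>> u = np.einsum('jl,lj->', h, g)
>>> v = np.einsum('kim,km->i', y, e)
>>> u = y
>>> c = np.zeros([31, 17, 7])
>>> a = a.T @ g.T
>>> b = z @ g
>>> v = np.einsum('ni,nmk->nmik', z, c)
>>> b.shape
(31, 7)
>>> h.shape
(7, 31)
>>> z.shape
(31, 31)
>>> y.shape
(17, 7, 31)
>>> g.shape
(31, 7)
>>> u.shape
(17, 7, 31)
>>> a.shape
(31, 31)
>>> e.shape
(17, 31)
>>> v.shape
(31, 17, 31, 7)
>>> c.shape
(31, 17, 7)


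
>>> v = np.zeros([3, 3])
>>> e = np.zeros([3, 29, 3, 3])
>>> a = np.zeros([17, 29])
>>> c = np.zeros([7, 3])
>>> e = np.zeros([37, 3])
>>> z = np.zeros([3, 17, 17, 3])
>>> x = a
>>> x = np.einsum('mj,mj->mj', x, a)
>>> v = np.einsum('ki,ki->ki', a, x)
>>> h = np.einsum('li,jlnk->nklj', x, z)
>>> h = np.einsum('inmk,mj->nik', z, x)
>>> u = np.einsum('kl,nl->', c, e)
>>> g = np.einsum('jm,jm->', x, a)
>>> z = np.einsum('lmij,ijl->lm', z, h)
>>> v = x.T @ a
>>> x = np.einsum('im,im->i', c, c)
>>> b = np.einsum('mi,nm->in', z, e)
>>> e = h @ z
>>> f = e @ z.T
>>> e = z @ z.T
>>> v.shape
(29, 29)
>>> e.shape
(3, 3)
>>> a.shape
(17, 29)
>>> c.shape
(7, 3)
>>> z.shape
(3, 17)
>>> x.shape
(7,)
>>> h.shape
(17, 3, 3)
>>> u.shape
()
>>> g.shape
()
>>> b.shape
(17, 37)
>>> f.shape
(17, 3, 3)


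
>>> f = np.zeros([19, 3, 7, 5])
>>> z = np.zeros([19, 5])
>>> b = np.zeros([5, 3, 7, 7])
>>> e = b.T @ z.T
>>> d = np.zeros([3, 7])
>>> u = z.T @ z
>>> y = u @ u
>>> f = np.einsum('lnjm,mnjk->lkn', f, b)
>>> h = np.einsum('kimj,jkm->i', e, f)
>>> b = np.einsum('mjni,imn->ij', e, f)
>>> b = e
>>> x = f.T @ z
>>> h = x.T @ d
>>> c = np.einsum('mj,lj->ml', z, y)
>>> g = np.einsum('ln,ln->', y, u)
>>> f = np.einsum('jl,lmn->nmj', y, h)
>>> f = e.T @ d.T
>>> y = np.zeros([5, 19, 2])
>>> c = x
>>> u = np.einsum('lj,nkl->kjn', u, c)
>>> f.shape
(19, 3, 7, 3)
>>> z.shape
(19, 5)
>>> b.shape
(7, 7, 3, 19)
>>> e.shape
(7, 7, 3, 19)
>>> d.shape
(3, 7)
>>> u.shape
(7, 5, 3)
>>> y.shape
(5, 19, 2)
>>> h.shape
(5, 7, 7)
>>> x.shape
(3, 7, 5)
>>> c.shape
(3, 7, 5)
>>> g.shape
()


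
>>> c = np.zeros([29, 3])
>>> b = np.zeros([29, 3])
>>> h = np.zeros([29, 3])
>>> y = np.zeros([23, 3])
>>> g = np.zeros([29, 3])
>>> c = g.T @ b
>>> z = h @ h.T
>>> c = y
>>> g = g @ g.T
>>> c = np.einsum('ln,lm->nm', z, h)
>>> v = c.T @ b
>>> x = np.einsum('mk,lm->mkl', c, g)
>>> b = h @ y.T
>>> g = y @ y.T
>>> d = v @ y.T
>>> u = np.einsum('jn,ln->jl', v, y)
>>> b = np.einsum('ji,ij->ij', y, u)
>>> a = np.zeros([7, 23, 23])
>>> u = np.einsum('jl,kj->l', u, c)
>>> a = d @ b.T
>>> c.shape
(29, 3)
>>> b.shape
(3, 23)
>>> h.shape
(29, 3)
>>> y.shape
(23, 3)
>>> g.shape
(23, 23)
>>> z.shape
(29, 29)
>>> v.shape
(3, 3)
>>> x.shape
(29, 3, 29)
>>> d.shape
(3, 23)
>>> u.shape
(23,)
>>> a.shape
(3, 3)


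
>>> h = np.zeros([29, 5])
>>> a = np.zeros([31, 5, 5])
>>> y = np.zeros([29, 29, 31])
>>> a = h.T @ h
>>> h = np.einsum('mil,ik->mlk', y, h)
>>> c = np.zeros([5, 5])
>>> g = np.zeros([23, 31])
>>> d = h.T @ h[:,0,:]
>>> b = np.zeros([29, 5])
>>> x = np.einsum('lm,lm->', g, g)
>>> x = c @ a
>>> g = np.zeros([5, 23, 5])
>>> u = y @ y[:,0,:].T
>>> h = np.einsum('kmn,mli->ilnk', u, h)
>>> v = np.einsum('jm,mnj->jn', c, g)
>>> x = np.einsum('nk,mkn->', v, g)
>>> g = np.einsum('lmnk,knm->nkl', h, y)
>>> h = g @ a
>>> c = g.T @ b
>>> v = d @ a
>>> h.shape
(29, 29, 5)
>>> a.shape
(5, 5)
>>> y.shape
(29, 29, 31)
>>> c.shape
(5, 29, 5)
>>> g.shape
(29, 29, 5)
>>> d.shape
(5, 31, 5)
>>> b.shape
(29, 5)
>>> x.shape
()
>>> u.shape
(29, 29, 29)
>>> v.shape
(5, 31, 5)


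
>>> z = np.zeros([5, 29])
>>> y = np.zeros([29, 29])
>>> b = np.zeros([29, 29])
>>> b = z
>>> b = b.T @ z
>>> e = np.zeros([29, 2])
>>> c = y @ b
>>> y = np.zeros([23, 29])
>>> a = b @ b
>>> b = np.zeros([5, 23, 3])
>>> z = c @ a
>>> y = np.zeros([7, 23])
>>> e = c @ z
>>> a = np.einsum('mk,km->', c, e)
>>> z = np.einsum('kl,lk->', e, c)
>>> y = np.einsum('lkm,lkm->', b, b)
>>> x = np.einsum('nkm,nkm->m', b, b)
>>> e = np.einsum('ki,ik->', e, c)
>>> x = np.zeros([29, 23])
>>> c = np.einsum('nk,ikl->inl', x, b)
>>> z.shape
()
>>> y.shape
()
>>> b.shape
(5, 23, 3)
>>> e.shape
()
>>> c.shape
(5, 29, 3)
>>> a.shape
()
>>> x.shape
(29, 23)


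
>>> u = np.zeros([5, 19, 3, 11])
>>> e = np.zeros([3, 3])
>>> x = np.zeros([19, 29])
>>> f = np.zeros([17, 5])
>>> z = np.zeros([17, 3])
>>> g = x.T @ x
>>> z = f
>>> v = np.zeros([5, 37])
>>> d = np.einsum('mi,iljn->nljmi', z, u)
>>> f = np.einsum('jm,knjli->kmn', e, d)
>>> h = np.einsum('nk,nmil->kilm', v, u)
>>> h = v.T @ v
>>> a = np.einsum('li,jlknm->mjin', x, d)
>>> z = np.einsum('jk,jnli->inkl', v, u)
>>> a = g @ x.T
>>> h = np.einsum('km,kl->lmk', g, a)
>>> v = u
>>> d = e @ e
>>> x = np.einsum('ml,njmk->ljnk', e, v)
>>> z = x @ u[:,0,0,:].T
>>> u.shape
(5, 19, 3, 11)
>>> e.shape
(3, 3)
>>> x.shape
(3, 19, 5, 11)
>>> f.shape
(11, 3, 19)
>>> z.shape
(3, 19, 5, 5)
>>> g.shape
(29, 29)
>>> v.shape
(5, 19, 3, 11)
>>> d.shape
(3, 3)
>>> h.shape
(19, 29, 29)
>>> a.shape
(29, 19)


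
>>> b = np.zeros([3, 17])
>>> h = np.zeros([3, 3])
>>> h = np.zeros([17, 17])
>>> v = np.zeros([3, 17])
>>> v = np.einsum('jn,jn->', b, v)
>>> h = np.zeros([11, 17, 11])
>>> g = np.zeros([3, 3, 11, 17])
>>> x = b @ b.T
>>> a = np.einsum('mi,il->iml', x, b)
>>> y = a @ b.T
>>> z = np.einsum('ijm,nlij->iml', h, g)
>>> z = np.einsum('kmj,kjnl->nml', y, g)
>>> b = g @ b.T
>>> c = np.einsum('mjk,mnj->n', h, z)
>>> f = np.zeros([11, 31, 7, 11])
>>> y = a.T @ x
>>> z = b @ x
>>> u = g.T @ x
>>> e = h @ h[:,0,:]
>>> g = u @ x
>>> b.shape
(3, 3, 11, 3)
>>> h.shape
(11, 17, 11)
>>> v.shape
()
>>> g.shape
(17, 11, 3, 3)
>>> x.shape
(3, 3)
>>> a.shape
(3, 3, 17)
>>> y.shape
(17, 3, 3)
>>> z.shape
(3, 3, 11, 3)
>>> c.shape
(3,)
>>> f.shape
(11, 31, 7, 11)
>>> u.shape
(17, 11, 3, 3)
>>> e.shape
(11, 17, 11)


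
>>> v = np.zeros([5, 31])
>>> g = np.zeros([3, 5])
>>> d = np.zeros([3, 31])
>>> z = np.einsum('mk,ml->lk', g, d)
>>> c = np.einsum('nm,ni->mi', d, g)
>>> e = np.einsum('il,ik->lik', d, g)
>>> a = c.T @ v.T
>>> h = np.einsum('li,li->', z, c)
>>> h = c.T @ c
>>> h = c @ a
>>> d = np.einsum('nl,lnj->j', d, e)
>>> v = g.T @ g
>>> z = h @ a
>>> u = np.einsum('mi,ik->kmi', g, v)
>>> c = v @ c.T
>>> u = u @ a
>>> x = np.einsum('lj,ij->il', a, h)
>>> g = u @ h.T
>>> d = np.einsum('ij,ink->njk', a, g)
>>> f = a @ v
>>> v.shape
(5, 5)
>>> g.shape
(5, 3, 31)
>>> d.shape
(3, 5, 31)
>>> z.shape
(31, 5)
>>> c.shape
(5, 31)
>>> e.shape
(31, 3, 5)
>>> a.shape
(5, 5)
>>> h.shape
(31, 5)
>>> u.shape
(5, 3, 5)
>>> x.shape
(31, 5)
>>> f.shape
(5, 5)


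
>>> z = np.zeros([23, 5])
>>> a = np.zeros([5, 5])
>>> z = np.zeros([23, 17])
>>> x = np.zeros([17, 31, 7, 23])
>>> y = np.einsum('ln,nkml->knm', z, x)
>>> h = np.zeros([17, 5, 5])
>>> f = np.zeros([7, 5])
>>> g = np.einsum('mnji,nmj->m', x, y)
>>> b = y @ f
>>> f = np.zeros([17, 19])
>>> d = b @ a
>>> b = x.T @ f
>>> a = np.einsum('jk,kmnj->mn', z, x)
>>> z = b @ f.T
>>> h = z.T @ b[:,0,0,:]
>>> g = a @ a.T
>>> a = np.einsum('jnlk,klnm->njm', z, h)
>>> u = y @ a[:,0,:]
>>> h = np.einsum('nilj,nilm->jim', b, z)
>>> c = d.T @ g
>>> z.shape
(23, 7, 31, 17)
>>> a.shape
(7, 23, 19)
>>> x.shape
(17, 31, 7, 23)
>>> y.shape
(31, 17, 7)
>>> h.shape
(19, 7, 17)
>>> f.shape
(17, 19)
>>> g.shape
(31, 31)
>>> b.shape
(23, 7, 31, 19)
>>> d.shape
(31, 17, 5)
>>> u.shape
(31, 17, 19)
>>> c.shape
(5, 17, 31)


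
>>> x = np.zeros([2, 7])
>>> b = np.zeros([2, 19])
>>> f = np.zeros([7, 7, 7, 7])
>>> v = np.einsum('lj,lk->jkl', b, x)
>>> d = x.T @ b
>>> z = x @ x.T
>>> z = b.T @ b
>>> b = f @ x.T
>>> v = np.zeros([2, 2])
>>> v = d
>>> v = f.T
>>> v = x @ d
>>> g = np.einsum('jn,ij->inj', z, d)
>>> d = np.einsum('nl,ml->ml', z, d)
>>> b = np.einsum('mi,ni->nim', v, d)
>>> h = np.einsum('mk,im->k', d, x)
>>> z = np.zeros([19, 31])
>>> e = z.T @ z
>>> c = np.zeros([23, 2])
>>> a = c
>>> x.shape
(2, 7)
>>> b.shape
(7, 19, 2)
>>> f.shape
(7, 7, 7, 7)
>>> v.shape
(2, 19)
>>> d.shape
(7, 19)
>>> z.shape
(19, 31)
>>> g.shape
(7, 19, 19)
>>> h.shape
(19,)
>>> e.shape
(31, 31)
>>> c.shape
(23, 2)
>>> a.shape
(23, 2)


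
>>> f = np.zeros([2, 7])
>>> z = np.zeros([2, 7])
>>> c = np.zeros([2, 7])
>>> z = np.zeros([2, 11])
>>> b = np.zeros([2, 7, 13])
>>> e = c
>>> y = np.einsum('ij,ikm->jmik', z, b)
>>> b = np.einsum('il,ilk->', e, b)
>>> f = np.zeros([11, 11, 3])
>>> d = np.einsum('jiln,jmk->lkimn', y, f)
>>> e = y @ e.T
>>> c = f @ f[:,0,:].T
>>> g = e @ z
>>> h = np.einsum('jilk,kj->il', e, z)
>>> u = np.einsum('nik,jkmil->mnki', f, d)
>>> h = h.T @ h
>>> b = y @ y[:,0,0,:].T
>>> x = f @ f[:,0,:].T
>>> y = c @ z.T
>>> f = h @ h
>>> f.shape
(2, 2)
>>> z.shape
(2, 11)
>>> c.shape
(11, 11, 11)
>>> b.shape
(11, 13, 2, 11)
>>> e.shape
(11, 13, 2, 2)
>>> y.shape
(11, 11, 2)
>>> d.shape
(2, 3, 13, 11, 7)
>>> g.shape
(11, 13, 2, 11)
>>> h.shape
(2, 2)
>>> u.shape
(13, 11, 3, 11)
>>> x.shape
(11, 11, 11)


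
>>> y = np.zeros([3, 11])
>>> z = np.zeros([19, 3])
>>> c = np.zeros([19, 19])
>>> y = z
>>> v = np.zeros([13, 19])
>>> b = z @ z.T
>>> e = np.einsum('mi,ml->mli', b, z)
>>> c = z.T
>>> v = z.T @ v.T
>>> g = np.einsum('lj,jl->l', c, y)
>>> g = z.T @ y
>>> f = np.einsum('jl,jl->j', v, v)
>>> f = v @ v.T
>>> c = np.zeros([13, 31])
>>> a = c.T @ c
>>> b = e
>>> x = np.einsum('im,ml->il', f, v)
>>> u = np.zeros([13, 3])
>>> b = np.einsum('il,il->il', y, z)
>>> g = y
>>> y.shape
(19, 3)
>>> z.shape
(19, 3)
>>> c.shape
(13, 31)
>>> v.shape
(3, 13)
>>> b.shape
(19, 3)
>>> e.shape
(19, 3, 19)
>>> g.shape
(19, 3)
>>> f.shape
(3, 3)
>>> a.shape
(31, 31)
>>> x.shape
(3, 13)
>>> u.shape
(13, 3)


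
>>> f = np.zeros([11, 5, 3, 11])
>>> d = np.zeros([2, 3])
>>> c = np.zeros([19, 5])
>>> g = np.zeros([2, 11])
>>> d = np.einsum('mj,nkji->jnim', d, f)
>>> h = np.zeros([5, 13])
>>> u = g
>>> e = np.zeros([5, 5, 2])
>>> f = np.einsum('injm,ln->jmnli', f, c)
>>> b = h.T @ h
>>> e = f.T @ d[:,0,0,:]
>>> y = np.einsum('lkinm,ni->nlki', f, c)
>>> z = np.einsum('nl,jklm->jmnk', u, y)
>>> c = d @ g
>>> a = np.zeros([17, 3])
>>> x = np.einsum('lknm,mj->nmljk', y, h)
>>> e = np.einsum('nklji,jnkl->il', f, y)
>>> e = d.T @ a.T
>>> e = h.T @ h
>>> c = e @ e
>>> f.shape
(3, 11, 5, 19, 11)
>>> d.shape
(3, 11, 11, 2)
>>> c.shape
(13, 13)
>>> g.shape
(2, 11)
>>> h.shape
(5, 13)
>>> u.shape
(2, 11)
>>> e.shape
(13, 13)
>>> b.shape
(13, 13)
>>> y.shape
(19, 3, 11, 5)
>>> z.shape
(19, 5, 2, 3)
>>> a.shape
(17, 3)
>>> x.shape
(11, 5, 19, 13, 3)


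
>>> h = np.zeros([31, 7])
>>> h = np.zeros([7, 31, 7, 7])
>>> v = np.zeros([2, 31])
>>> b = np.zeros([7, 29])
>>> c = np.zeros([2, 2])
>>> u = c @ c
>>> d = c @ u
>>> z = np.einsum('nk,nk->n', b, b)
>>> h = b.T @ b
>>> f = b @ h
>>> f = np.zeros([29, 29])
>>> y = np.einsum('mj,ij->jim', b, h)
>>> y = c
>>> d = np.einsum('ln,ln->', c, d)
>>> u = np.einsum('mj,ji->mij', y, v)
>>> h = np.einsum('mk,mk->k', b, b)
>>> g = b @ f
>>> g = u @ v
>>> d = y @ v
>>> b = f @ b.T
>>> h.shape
(29,)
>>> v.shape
(2, 31)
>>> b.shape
(29, 7)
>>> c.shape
(2, 2)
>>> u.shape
(2, 31, 2)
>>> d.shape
(2, 31)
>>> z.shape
(7,)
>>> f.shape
(29, 29)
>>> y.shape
(2, 2)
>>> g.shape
(2, 31, 31)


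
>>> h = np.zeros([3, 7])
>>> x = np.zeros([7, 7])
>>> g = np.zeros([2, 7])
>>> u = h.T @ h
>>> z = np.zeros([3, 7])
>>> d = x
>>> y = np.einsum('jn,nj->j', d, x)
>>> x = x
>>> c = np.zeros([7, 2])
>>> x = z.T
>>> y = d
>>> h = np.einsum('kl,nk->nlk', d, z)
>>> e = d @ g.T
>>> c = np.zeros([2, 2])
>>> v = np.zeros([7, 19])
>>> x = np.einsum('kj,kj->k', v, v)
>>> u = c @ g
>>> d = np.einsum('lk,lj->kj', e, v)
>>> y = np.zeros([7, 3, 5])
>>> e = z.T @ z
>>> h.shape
(3, 7, 7)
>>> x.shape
(7,)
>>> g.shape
(2, 7)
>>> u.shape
(2, 7)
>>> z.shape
(3, 7)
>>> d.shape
(2, 19)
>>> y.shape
(7, 3, 5)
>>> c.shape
(2, 2)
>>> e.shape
(7, 7)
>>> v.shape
(7, 19)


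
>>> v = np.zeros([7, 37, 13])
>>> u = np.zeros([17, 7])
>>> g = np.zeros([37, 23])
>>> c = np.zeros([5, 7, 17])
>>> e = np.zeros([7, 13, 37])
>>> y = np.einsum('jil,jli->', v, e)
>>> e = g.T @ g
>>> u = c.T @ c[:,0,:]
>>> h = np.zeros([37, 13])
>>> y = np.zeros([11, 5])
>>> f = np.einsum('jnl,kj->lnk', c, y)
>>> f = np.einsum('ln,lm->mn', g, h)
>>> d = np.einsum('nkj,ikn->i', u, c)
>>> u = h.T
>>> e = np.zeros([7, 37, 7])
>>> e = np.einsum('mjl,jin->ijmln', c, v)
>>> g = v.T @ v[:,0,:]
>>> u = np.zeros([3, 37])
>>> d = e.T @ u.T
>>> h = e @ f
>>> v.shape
(7, 37, 13)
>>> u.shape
(3, 37)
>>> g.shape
(13, 37, 13)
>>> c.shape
(5, 7, 17)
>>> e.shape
(37, 7, 5, 17, 13)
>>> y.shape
(11, 5)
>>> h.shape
(37, 7, 5, 17, 23)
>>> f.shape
(13, 23)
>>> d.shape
(13, 17, 5, 7, 3)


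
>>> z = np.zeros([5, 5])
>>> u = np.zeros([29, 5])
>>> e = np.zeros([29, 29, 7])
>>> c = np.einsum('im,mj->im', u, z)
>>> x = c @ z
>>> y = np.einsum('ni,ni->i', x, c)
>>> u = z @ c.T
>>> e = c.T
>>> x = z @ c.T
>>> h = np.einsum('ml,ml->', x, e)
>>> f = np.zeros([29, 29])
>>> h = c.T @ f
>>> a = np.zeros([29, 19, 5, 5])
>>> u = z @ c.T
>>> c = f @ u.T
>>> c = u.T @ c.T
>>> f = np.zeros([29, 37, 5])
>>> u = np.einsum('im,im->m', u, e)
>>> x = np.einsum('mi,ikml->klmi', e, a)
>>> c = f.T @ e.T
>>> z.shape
(5, 5)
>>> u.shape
(29,)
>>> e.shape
(5, 29)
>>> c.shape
(5, 37, 5)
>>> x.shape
(19, 5, 5, 29)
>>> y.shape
(5,)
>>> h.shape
(5, 29)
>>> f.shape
(29, 37, 5)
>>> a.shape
(29, 19, 5, 5)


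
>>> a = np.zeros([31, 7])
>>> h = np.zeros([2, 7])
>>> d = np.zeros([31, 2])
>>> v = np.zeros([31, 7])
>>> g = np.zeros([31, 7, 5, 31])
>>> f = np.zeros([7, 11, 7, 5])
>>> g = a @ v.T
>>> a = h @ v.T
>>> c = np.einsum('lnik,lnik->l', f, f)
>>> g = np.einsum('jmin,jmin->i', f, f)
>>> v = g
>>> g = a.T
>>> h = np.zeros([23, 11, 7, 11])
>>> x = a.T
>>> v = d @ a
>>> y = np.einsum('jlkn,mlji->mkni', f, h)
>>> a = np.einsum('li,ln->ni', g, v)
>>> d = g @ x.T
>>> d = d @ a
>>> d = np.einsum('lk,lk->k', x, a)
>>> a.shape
(31, 2)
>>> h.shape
(23, 11, 7, 11)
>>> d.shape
(2,)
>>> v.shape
(31, 31)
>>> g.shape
(31, 2)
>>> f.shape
(7, 11, 7, 5)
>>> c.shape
(7,)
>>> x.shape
(31, 2)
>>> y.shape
(23, 7, 5, 11)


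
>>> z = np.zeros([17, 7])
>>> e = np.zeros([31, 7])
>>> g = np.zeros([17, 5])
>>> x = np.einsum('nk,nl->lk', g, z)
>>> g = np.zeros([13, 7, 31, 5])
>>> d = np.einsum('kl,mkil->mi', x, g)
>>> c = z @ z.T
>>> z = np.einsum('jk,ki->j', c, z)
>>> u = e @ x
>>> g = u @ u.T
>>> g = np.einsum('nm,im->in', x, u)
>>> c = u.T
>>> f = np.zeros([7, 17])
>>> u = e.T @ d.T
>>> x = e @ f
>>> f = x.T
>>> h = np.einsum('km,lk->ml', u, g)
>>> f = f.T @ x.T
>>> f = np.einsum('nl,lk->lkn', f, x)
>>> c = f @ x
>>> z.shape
(17,)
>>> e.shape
(31, 7)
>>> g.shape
(31, 7)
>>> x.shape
(31, 17)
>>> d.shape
(13, 31)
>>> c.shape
(31, 17, 17)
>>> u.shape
(7, 13)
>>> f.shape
(31, 17, 31)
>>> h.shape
(13, 31)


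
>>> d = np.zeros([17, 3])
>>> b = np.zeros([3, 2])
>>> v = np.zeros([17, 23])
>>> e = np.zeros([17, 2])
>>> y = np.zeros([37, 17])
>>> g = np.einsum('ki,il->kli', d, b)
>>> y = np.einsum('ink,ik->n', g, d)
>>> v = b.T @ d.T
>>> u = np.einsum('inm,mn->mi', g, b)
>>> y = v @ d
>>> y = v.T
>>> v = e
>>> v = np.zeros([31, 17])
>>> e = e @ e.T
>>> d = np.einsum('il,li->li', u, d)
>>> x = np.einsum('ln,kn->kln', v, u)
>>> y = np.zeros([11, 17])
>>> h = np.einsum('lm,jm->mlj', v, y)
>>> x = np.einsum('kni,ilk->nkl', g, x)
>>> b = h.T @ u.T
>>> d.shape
(17, 3)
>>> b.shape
(11, 31, 3)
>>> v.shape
(31, 17)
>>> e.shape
(17, 17)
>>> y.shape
(11, 17)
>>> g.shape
(17, 2, 3)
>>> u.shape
(3, 17)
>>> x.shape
(2, 17, 31)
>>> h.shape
(17, 31, 11)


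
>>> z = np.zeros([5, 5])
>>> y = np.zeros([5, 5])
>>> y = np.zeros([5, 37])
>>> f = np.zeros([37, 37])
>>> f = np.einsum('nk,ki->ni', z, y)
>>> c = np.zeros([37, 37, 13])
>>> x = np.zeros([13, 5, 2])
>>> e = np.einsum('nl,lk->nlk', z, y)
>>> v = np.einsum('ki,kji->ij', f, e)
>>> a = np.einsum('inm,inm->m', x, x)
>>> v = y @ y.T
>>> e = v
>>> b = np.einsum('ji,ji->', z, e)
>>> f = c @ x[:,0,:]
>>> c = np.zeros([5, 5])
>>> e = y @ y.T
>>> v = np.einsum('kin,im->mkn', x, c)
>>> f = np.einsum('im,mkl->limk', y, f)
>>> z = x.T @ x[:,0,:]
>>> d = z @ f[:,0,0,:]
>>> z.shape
(2, 5, 2)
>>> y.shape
(5, 37)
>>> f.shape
(2, 5, 37, 37)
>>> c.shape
(5, 5)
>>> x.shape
(13, 5, 2)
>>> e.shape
(5, 5)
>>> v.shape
(5, 13, 2)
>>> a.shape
(2,)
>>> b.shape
()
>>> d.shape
(2, 5, 37)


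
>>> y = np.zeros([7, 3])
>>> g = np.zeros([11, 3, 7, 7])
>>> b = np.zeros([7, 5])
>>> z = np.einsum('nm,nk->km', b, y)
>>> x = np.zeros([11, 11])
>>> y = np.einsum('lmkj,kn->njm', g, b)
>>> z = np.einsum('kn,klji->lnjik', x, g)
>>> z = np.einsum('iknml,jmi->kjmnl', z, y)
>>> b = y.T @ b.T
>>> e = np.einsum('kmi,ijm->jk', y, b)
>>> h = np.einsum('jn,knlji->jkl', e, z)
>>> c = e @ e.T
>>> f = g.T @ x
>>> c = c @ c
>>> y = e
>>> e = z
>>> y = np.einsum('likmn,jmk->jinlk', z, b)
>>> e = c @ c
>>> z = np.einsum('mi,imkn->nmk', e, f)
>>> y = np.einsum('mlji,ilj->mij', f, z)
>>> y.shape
(7, 11, 3)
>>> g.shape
(11, 3, 7, 7)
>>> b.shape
(3, 7, 7)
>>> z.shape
(11, 7, 3)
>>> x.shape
(11, 11)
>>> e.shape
(7, 7)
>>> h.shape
(7, 11, 7)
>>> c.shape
(7, 7)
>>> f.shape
(7, 7, 3, 11)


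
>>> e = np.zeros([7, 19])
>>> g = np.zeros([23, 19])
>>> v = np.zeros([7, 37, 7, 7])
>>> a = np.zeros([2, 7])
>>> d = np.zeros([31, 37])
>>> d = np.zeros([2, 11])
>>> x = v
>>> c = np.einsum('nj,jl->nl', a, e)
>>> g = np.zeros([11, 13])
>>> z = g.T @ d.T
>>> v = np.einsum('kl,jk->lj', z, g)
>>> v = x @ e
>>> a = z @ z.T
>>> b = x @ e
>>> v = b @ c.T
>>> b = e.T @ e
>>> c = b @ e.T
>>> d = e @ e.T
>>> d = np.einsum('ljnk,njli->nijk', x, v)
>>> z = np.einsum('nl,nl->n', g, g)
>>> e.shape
(7, 19)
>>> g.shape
(11, 13)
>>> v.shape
(7, 37, 7, 2)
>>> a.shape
(13, 13)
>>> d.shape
(7, 2, 37, 7)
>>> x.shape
(7, 37, 7, 7)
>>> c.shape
(19, 7)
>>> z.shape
(11,)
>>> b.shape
(19, 19)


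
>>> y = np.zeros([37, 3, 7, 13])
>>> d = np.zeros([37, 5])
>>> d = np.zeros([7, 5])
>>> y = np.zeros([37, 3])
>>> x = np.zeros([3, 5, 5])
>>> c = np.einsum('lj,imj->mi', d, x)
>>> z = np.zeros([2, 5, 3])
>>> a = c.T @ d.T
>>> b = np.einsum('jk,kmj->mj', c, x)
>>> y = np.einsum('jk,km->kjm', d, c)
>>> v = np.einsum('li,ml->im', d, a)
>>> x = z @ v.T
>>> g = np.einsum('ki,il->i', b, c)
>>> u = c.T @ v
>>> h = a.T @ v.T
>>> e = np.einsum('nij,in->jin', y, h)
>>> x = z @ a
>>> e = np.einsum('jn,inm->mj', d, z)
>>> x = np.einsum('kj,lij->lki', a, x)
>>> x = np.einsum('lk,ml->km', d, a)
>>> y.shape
(5, 7, 3)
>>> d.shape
(7, 5)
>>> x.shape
(5, 3)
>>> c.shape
(5, 3)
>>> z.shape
(2, 5, 3)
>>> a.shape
(3, 7)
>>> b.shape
(5, 5)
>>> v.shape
(5, 3)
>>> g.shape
(5,)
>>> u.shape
(3, 3)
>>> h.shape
(7, 5)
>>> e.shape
(3, 7)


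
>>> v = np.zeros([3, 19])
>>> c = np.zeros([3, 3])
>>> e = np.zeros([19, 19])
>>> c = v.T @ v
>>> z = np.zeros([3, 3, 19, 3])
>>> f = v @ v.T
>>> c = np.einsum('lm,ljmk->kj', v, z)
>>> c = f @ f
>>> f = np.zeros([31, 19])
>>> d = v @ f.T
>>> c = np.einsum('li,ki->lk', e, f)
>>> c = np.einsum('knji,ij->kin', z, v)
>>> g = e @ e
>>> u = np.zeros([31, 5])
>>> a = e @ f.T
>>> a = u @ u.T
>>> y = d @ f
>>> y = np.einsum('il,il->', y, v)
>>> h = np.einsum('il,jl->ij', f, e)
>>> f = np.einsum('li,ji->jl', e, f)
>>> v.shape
(3, 19)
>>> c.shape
(3, 3, 3)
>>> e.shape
(19, 19)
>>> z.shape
(3, 3, 19, 3)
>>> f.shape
(31, 19)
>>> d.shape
(3, 31)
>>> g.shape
(19, 19)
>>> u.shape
(31, 5)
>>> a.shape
(31, 31)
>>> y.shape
()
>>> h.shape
(31, 19)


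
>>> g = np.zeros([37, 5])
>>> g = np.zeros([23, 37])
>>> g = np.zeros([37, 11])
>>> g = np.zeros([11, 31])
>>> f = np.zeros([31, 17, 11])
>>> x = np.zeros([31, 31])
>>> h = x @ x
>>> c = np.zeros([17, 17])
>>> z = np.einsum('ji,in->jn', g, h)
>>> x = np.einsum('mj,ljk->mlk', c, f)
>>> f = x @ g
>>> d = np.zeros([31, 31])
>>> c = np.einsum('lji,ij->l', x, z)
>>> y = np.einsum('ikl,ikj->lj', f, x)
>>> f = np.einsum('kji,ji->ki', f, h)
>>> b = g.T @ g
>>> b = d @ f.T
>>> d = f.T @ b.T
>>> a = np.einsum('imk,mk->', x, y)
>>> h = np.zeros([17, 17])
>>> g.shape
(11, 31)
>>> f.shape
(17, 31)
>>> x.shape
(17, 31, 11)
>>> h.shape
(17, 17)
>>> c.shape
(17,)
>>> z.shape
(11, 31)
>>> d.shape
(31, 31)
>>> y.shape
(31, 11)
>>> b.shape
(31, 17)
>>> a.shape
()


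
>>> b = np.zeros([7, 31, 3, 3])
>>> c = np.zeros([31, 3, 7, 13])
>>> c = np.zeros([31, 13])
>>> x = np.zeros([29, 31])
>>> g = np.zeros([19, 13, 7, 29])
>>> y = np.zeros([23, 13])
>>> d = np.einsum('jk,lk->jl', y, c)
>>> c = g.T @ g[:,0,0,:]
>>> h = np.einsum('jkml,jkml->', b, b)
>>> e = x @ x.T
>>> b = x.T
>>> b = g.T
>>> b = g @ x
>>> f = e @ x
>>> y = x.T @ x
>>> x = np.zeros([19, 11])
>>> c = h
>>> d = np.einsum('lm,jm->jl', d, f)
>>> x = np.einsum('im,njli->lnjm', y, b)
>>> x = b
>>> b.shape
(19, 13, 7, 31)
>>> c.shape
()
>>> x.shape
(19, 13, 7, 31)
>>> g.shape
(19, 13, 7, 29)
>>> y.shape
(31, 31)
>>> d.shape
(29, 23)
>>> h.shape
()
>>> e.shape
(29, 29)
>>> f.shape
(29, 31)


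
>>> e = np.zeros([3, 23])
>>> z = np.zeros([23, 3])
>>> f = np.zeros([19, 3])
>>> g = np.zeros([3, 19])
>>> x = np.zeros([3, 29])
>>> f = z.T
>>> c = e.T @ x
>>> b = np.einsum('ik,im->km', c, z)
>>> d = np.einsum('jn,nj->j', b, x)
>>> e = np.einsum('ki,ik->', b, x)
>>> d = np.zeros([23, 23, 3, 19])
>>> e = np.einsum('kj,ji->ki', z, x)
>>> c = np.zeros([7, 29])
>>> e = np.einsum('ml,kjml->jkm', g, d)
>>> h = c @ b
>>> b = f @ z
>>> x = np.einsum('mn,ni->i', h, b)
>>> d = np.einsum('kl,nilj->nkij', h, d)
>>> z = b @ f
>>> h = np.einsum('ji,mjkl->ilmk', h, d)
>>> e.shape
(23, 23, 3)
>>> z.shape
(3, 23)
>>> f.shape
(3, 23)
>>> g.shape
(3, 19)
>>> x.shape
(3,)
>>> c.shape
(7, 29)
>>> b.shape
(3, 3)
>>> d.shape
(23, 7, 23, 19)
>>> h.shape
(3, 19, 23, 23)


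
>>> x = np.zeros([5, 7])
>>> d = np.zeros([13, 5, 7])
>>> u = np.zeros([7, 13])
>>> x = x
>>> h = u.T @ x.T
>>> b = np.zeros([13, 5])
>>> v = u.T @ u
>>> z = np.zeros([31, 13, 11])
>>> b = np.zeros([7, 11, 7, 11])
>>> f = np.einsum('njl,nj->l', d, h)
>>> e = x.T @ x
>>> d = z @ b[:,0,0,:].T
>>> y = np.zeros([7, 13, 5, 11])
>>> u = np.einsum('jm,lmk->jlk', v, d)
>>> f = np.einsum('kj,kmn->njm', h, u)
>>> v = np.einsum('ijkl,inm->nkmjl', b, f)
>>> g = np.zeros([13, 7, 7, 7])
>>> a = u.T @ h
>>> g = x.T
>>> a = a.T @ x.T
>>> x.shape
(5, 7)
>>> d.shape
(31, 13, 7)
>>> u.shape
(13, 31, 7)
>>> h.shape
(13, 5)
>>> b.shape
(7, 11, 7, 11)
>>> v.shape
(5, 7, 31, 11, 11)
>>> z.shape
(31, 13, 11)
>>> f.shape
(7, 5, 31)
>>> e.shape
(7, 7)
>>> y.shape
(7, 13, 5, 11)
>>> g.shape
(7, 5)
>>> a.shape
(5, 31, 5)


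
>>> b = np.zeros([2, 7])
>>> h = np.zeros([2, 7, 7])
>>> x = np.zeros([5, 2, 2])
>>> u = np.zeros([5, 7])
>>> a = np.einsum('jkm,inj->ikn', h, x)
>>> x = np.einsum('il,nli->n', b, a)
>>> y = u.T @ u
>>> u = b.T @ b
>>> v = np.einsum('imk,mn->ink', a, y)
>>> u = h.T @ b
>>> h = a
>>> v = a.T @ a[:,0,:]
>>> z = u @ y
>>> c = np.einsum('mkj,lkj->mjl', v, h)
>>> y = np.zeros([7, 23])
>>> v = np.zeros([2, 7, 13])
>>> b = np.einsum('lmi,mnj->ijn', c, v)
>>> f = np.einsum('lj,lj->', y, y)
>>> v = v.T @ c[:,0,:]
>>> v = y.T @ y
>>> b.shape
(5, 13, 7)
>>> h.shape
(5, 7, 2)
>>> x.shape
(5,)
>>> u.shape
(7, 7, 7)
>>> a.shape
(5, 7, 2)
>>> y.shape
(7, 23)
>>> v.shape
(23, 23)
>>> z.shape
(7, 7, 7)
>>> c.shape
(2, 2, 5)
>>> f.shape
()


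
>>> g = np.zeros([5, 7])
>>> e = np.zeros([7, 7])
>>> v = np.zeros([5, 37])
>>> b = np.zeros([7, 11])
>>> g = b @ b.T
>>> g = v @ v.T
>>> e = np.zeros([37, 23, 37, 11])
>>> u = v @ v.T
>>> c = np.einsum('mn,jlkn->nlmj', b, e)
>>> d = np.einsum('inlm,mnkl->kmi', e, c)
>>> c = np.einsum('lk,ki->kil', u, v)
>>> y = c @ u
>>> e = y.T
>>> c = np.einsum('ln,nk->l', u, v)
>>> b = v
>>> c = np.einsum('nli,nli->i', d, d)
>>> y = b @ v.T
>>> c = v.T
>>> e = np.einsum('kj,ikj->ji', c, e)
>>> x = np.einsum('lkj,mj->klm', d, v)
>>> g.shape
(5, 5)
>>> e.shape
(5, 5)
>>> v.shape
(5, 37)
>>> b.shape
(5, 37)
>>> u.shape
(5, 5)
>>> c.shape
(37, 5)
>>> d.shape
(7, 11, 37)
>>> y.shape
(5, 5)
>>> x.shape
(11, 7, 5)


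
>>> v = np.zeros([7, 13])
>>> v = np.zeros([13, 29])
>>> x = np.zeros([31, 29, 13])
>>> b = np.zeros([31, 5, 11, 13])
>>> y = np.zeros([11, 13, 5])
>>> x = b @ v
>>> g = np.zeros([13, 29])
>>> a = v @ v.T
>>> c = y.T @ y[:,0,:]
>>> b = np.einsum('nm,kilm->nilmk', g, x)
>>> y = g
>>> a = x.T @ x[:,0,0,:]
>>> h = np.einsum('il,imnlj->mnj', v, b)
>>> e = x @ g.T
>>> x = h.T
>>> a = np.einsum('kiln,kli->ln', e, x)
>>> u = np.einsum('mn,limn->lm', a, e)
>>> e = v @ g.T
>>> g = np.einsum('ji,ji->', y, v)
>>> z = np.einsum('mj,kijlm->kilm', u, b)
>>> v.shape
(13, 29)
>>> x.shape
(31, 11, 5)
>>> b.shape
(13, 5, 11, 29, 31)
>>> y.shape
(13, 29)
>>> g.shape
()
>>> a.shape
(11, 13)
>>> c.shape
(5, 13, 5)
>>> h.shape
(5, 11, 31)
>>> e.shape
(13, 13)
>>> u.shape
(31, 11)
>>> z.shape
(13, 5, 29, 31)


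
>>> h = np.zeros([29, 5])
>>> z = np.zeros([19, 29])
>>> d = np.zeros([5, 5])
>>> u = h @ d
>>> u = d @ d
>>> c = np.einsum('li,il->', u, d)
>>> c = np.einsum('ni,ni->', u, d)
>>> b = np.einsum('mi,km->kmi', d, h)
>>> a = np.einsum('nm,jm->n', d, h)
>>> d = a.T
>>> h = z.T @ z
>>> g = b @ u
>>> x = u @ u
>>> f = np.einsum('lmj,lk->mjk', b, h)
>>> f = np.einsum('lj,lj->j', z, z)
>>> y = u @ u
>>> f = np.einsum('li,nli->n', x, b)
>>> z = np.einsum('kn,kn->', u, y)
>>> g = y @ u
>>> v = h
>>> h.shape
(29, 29)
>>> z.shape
()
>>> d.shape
(5,)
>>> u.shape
(5, 5)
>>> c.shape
()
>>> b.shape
(29, 5, 5)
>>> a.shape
(5,)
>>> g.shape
(5, 5)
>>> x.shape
(5, 5)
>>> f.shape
(29,)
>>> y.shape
(5, 5)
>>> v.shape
(29, 29)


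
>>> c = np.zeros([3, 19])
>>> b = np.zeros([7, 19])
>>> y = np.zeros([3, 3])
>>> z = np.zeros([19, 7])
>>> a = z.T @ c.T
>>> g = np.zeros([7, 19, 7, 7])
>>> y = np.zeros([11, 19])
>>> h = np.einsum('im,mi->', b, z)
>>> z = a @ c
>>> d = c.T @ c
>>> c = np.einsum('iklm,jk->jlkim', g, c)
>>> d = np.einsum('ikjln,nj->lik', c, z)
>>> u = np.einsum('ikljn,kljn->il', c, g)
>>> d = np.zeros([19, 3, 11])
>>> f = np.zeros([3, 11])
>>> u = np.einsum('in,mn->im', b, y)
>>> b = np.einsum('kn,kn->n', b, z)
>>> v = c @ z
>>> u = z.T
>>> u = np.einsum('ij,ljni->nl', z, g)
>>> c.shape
(3, 7, 19, 7, 7)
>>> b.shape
(19,)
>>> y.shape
(11, 19)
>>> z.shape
(7, 19)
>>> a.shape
(7, 3)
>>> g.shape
(7, 19, 7, 7)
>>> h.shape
()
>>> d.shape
(19, 3, 11)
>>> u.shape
(7, 7)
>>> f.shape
(3, 11)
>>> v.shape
(3, 7, 19, 7, 19)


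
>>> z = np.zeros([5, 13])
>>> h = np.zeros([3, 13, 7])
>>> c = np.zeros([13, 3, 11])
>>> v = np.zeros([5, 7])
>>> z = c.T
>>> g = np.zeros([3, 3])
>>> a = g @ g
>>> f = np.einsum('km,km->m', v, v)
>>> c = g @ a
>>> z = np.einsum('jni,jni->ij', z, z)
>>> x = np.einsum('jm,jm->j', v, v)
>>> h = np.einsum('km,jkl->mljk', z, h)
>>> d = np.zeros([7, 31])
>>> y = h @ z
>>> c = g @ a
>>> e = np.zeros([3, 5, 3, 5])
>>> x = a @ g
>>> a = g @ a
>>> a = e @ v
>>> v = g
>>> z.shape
(13, 11)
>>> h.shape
(11, 7, 3, 13)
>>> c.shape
(3, 3)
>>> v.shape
(3, 3)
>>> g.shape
(3, 3)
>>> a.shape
(3, 5, 3, 7)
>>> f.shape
(7,)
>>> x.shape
(3, 3)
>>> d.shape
(7, 31)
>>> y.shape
(11, 7, 3, 11)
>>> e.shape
(3, 5, 3, 5)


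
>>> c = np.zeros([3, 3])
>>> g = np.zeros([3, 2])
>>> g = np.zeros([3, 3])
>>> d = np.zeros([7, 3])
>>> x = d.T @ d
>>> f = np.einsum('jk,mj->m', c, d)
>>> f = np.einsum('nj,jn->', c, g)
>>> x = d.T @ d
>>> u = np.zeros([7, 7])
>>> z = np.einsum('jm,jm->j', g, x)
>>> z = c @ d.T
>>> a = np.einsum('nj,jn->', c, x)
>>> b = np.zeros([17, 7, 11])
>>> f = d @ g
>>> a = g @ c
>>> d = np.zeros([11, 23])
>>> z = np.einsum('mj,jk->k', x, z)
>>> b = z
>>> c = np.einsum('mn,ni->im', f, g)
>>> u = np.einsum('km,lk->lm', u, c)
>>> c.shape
(3, 7)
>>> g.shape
(3, 3)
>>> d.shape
(11, 23)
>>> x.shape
(3, 3)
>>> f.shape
(7, 3)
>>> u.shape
(3, 7)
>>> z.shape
(7,)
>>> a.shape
(3, 3)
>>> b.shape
(7,)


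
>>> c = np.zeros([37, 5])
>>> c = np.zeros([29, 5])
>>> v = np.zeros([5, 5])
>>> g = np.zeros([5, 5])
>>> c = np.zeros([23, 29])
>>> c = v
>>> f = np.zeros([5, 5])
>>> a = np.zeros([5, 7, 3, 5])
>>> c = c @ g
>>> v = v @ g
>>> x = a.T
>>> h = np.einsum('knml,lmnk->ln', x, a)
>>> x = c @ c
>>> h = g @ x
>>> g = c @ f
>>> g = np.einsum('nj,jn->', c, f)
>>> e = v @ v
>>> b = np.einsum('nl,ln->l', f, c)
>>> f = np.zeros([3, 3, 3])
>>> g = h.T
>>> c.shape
(5, 5)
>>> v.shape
(5, 5)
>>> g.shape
(5, 5)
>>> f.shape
(3, 3, 3)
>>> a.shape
(5, 7, 3, 5)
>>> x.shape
(5, 5)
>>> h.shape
(5, 5)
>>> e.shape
(5, 5)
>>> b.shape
(5,)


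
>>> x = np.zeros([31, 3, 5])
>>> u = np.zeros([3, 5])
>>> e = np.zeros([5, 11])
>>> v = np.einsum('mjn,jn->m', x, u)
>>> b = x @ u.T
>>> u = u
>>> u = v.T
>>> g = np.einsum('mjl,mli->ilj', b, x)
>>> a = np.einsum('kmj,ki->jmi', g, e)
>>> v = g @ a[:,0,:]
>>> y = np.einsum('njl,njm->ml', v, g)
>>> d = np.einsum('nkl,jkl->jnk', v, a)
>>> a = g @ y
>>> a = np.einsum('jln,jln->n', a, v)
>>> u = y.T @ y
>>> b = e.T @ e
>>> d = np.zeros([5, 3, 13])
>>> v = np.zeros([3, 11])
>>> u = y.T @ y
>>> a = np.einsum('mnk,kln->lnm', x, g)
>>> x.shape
(31, 3, 5)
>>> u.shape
(11, 11)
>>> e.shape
(5, 11)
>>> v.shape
(3, 11)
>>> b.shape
(11, 11)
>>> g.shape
(5, 3, 3)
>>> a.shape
(3, 3, 31)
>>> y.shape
(3, 11)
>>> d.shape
(5, 3, 13)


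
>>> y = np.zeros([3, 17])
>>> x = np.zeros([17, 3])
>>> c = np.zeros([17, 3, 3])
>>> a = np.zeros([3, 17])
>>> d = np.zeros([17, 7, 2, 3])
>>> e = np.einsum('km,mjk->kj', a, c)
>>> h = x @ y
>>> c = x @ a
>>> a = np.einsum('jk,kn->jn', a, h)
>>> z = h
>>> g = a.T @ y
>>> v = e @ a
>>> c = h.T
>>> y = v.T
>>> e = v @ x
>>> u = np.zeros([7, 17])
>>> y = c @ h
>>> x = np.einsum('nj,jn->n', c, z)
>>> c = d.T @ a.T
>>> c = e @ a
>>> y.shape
(17, 17)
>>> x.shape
(17,)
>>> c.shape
(3, 17)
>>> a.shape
(3, 17)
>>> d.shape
(17, 7, 2, 3)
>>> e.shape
(3, 3)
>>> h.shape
(17, 17)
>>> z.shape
(17, 17)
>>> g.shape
(17, 17)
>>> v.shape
(3, 17)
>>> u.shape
(7, 17)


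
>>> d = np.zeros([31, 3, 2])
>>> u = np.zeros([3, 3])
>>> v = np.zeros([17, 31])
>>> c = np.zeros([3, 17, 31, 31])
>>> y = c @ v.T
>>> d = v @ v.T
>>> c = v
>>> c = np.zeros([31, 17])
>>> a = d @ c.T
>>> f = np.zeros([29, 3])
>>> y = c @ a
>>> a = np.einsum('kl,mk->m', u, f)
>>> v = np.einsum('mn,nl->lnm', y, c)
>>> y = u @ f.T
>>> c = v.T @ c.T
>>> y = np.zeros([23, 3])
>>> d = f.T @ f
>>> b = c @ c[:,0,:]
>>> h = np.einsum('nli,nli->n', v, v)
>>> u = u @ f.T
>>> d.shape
(3, 3)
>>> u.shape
(3, 29)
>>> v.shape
(17, 31, 31)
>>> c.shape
(31, 31, 31)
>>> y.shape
(23, 3)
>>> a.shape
(29,)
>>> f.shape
(29, 3)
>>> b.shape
(31, 31, 31)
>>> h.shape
(17,)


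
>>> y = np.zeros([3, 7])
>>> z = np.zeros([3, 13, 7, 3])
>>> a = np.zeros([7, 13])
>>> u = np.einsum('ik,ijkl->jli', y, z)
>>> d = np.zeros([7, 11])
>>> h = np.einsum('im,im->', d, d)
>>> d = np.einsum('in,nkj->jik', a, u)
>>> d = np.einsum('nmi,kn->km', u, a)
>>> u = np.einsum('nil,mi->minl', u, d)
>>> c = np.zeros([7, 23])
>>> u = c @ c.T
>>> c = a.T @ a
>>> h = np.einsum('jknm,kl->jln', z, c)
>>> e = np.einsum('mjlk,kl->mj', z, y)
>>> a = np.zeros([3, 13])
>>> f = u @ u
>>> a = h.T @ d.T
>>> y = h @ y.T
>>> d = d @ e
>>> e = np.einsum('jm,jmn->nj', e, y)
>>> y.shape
(3, 13, 3)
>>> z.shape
(3, 13, 7, 3)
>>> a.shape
(7, 13, 7)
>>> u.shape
(7, 7)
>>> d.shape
(7, 13)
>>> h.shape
(3, 13, 7)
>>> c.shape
(13, 13)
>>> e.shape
(3, 3)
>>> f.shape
(7, 7)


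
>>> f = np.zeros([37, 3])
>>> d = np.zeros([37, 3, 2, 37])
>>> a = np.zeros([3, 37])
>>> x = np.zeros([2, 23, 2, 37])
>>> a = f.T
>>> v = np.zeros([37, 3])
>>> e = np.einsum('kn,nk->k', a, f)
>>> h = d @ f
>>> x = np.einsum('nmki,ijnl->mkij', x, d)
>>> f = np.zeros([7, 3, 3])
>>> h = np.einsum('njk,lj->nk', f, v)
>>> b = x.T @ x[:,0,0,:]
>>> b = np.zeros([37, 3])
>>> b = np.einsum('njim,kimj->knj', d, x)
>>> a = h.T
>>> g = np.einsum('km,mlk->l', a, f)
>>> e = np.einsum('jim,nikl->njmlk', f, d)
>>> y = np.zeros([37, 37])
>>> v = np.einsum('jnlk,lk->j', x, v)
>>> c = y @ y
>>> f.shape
(7, 3, 3)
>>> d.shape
(37, 3, 2, 37)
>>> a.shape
(3, 7)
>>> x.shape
(23, 2, 37, 3)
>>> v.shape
(23,)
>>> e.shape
(37, 7, 3, 37, 2)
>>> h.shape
(7, 3)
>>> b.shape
(23, 37, 3)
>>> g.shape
(3,)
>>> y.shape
(37, 37)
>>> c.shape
(37, 37)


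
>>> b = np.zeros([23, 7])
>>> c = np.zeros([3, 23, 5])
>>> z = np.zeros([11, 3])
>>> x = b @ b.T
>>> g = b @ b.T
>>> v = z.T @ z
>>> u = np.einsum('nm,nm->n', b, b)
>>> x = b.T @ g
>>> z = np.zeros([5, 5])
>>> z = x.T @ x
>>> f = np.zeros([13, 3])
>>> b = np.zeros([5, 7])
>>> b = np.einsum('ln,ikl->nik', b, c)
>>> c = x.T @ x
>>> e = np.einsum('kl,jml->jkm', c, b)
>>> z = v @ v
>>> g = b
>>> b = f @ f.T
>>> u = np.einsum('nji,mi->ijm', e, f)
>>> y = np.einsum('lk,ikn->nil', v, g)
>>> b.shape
(13, 13)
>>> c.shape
(23, 23)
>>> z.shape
(3, 3)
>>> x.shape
(7, 23)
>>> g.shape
(7, 3, 23)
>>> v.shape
(3, 3)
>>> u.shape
(3, 23, 13)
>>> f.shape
(13, 3)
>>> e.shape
(7, 23, 3)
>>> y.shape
(23, 7, 3)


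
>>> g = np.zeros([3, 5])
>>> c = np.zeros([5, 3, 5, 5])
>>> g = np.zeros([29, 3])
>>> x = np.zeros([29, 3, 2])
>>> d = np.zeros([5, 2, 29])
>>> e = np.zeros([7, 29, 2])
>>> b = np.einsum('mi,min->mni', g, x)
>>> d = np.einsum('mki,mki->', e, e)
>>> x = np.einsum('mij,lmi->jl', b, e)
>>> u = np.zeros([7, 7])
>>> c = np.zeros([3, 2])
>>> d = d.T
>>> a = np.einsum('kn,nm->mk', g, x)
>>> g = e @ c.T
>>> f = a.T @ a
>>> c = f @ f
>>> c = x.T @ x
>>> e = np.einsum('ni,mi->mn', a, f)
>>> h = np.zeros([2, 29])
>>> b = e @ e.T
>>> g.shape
(7, 29, 3)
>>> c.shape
(7, 7)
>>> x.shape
(3, 7)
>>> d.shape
()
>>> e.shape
(29, 7)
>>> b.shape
(29, 29)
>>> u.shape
(7, 7)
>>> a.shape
(7, 29)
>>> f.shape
(29, 29)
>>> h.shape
(2, 29)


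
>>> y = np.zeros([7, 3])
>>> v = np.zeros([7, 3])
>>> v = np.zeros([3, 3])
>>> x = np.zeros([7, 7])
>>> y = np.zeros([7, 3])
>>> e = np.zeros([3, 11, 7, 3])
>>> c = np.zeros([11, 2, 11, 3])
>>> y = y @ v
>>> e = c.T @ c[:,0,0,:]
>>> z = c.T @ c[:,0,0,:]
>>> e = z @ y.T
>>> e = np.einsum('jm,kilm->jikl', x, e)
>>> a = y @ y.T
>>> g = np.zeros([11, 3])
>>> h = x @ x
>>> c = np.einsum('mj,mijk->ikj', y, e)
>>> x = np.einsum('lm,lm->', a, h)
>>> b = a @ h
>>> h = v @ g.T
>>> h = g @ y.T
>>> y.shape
(7, 3)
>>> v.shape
(3, 3)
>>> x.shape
()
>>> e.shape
(7, 11, 3, 2)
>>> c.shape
(11, 2, 3)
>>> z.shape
(3, 11, 2, 3)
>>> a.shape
(7, 7)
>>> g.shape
(11, 3)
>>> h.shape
(11, 7)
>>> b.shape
(7, 7)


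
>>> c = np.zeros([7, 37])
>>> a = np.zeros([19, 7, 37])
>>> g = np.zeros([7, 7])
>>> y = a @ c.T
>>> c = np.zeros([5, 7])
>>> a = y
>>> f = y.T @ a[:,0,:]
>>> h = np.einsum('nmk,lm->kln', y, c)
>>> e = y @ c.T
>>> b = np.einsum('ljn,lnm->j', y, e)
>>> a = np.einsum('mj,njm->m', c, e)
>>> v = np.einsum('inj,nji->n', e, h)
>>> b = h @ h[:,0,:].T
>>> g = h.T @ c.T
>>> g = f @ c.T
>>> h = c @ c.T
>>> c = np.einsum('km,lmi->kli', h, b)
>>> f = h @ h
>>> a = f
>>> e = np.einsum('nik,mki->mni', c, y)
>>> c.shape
(5, 7, 7)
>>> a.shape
(5, 5)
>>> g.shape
(7, 7, 5)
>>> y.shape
(19, 7, 7)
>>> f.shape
(5, 5)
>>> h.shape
(5, 5)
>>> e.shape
(19, 5, 7)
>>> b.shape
(7, 5, 7)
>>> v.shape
(7,)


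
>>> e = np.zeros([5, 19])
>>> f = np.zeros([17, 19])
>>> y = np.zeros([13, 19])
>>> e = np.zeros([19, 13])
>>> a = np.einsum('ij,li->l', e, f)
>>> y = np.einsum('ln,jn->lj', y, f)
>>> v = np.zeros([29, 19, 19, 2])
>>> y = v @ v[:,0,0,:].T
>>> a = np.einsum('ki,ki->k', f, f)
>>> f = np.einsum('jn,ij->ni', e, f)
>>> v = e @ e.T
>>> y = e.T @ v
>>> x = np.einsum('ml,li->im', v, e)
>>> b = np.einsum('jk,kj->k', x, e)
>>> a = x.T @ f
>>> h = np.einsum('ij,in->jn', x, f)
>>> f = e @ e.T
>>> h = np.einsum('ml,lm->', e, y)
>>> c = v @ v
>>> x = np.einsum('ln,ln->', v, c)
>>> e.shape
(19, 13)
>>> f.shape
(19, 19)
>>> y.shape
(13, 19)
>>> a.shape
(19, 17)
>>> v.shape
(19, 19)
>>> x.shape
()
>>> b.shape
(19,)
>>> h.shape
()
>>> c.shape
(19, 19)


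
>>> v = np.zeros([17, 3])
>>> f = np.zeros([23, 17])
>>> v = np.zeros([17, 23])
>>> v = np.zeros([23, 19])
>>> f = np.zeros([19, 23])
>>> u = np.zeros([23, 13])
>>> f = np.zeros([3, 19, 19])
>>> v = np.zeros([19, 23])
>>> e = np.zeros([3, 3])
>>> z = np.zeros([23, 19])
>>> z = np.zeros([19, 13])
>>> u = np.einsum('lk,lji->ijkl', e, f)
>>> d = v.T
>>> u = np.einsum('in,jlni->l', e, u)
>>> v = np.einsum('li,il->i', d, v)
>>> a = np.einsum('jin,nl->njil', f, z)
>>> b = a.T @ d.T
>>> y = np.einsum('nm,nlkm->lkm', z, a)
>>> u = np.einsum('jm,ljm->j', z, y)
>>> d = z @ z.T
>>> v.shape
(19,)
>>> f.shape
(3, 19, 19)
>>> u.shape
(19,)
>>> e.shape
(3, 3)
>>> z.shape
(19, 13)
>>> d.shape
(19, 19)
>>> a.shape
(19, 3, 19, 13)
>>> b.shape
(13, 19, 3, 23)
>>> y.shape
(3, 19, 13)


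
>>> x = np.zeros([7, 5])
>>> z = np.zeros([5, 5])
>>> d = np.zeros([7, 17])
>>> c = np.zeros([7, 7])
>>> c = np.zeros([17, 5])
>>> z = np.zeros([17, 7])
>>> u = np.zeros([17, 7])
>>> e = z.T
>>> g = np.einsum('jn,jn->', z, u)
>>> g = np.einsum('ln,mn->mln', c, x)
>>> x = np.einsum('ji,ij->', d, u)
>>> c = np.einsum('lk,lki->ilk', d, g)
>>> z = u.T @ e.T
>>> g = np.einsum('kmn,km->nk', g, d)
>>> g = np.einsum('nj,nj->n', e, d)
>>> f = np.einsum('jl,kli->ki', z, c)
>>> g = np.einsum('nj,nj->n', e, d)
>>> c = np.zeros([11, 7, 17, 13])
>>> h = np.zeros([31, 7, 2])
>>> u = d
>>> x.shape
()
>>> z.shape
(7, 7)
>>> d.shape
(7, 17)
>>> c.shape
(11, 7, 17, 13)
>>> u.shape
(7, 17)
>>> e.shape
(7, 17)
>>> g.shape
(7,)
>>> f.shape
(5, 17)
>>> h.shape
(31, 7, 2)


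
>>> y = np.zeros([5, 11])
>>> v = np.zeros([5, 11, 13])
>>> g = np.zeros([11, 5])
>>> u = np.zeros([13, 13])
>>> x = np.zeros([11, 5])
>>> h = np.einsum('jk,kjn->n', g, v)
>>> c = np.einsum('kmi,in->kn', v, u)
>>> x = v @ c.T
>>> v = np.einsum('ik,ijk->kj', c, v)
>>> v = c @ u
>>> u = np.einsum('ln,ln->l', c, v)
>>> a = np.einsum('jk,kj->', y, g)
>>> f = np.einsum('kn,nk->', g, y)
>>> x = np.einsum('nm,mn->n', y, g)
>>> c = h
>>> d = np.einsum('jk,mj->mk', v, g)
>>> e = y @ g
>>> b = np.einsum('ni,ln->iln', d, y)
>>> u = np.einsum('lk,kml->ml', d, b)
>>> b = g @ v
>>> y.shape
(5, 11)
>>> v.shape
(5, 13)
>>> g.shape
(11, 5)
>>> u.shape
(5, 11)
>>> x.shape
(5,)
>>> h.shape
(13,)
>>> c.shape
(13,)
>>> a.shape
()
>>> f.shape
()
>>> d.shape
(11, 13)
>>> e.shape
(5, 5)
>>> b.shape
(11, 13)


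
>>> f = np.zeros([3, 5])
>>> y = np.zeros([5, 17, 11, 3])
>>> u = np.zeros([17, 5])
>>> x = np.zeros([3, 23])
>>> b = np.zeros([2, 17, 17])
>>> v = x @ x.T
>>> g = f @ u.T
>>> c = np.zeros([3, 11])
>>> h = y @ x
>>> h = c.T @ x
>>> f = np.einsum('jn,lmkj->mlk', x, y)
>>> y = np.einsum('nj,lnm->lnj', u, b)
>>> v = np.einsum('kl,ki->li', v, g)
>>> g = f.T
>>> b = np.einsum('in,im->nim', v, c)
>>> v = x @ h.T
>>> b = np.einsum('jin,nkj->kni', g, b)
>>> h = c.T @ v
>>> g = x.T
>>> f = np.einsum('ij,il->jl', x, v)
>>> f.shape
(23, 11)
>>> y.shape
(2, 17, 5)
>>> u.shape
(17, 5)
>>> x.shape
(3, 23)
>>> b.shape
(3, 17, 5)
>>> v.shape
(3, 11)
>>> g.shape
(23, 3)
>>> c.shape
(3, 11)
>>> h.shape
(11, 11)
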